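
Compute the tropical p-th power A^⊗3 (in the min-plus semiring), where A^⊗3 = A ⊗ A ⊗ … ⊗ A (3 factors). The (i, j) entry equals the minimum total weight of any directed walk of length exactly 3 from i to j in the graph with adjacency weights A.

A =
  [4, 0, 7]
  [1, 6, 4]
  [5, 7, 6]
A^⊗3 =
  [5, 1, 8]
  [2, 5, 5]
  [6, 8, 9]

Each entry (A^⊗3)_ij equals the minimum over all length-3 walks i = v_0 → v_1 → … → v_3 = j of Σ_t A[v_t][v_{t+1}]. For example, for (i, j) = (0, 2) we minimise over 9 possible intermediate vertex sequences; the minimum is 8, attained along the walk 0 → 0 → 1 → 2.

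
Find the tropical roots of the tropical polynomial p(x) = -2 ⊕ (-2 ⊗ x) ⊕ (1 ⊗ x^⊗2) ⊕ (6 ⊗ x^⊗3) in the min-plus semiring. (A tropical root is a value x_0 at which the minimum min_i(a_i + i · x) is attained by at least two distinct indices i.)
Roots: {-5, -3, 0}

Each tropical root is a break point of the lower envelope of the lines y = a_i + i · x (there are 4 lines, with slopes 0, 1, ..., 3). Only the lines that attain the minimum somewhere contribute to roots; other lines are dominated. Here the surviving (envelope) indices are i = 3, i = 2, i = 1, i = 0.
Intersections between consecutive envelope lines give the roots: for adjacent envelope indices i < j the intersection is x = (a_i − a_j) / (j − i). Reading off the sorted break points: {-5, -3, 0}.
Verification: at each break x_0, at least two indices attain the minimum of min_i(a_i + i · x_0).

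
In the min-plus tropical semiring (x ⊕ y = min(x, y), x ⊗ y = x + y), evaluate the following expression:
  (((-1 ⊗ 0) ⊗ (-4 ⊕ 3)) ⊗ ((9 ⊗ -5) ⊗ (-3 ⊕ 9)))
(((-1 ⊗ 0) ⊗ (-4 ⊕ 3)) ⊗ ((9 ⊗ -5) ⊗ (-3 ⊕ 9))) = -4

Expand innermost to outermost. Recall ⊕ takes the minimum of its arguments and ⊗ takes their sum. Working out the expression (((-1 ⊗ 0) ⊗ (-4 ⊕ 3)) ⊗ ((9 ⊗ -5) ⊗ (-3 ⊕ 9))) gives -4.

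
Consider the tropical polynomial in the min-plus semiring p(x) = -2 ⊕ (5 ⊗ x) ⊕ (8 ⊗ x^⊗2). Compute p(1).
p(1) = -2

A tropical monomial a ⊗ x^⊗i evaluates to a + i · x. Evaluating each term at x = 1:
  Term 0 contributes -2 + 0 · 1 = -2
  Term 1 contributes 5 + 1 · 1 = 6
  Term 2 contributes 8 + 2 · 1 = 10
p(1) = ⊕ of these = min[-2, 6, 10] = -2.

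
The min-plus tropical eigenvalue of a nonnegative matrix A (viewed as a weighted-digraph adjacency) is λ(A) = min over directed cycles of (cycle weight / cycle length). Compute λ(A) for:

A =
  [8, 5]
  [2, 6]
λ(A) = 7/2

Enumerate directed cycles and compute their means (weight / length). Sample:
  cycle 0 → 0: weight = 8, length = 1, mean = 8/1 ≈ 8.000
  cycle 1 → 1: weight = 6, length = 1, mean = 6/1 ≈ 6.000
  cycle 0 → 1 → 0: weight = 7, length = 2, mean = 7/2 ≈ 3.500
  cycle 1 → 0 → 1: weight = 7, length = 2, mean = 7/2 ≈ 3.500
Minimum mean = 3.500, attained e.g. along the cycle 0 → 1 → 0 with weight 7 and length 2. So λ(A) = 7/2 = 7/2.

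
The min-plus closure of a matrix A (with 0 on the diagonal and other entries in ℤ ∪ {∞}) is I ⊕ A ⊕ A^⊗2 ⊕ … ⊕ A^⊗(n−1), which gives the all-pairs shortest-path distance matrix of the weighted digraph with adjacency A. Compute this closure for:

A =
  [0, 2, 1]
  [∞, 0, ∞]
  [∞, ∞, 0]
Closure =
  [0, 2, 1]
  [∞, 0, ∞]
  [∞, ∞, 0]

This is the Floyd-Warshall all-pairs shortest-path computation. For each intermediate vertex k = 0, 1, …, 2, update dist[i][j] ← min(dist[i][j], dist[i][k] + dist[k][j]). The final matrix gives, for each (i, j), the minimum total weight of any directed path from i to j (possibly empty when i = j).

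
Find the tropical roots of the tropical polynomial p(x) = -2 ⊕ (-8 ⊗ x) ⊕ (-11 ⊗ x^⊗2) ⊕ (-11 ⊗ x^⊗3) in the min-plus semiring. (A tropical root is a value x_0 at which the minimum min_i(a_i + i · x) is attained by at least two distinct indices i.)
Roots: {0, 3, 6}

Each tropical root is a break point of the lower envelope of the lines y = a_i + i · x (there are 4 lines, with slopes 0, 1, ..., 3). Only the lines that attain the minimum somewhere contribute to roots; other lines are dominated. Here the surviving (envelope) indices are i = 3, i = 2, i = 1, i = 0.
Intersections between consecutive envelope lines give the roots: for adjacent envelope indices i < j the intersection is x = (a_i − a_j) / (j − i). Reading off the sorted break points: {0, 3, 6}.
Verification: at each break x_0, at least two indices attain the minimum of min_i(a_i + i · x_0).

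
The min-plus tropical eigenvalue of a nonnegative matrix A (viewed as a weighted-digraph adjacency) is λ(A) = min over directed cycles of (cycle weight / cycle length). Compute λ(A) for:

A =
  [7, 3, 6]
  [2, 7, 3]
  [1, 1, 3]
λ(A) = 2

Enumerate directed cycles and compute their means (weight / length). Sample:
  cycle 0 → 0: weight = 7, length = 1, mean = 7/1 ≈ 7.000
  cycle 1 → 1: weight = 7, length = 1, mean = 7/1 ≈ 7.000
  cycle 2 → 2: weight = 3, length = 1, mean = 3/1 ≈ 3.000
  cycle 0 → 1 → 0: weight = 5, length = 2, mean = 5/2 ≈ 2.500
  cycle 0 → 2 → 0: weight = 7, length = 2, mean = 7/2 ≈ 3.500
  cycle 1 → 0 → 1: weight = 5, length = 2, mean = 5/2 ≈ 2.500
Minimum mean = 2.000, attained e.g. along the cycle 1 → 2 → 1 with weight 4 and length 2. So λ(A) = 4/2 = 2.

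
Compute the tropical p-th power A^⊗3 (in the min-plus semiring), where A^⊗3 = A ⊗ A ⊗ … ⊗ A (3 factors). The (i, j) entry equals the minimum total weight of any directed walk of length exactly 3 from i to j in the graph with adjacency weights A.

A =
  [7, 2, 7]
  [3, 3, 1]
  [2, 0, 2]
A^⊗3 =
  [5, 3, 5]
  [4, 3, 2]
  [3, 1, 3]

Each entry (A^⊗3)_ij equals the minimum over all length-3 walks i = v_0 → v_1 → … → v_3 = j of Σ_t A[v_t][v_{t+1}]. For example, for (i, j) = (0, 2) we minimise over 9 possible intermediate vertex sequences; the minimum is 5, attained along the walk 0 → 1 → 2 → 2.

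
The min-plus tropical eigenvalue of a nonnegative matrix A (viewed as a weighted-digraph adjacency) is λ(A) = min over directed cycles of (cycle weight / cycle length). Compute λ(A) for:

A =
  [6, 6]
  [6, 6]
λ(A) = 6

Enumerate directed cycles and compute their means (weight / length). Sample:
  cycle 0 → 0: weight = 6, length = 1, mean = 6/1 ≈ 6.000
  cycle 1 → 1: weight = 6, length = 1, mean = 6/1 ≈ 6.000
  cycle 0 → 1 → 0: weight = 12, length = 2, mean = 12/2 ≈ 6.000
  cycle 1 → 0 → 1: weight = 12, length = 2, mean = 12/2 ≈ 6.000
Minimum mean = 6.000, attained e.g. along the cycle 0 → 0 with weight 6 and length 1. So λ(A) = 6/1 = 6.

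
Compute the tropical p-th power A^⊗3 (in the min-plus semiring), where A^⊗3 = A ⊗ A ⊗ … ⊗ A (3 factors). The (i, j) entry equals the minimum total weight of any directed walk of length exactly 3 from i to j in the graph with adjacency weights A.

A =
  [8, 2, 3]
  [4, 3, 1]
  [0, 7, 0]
A^⊗3 =
  [3, 5, 3]
  [1, 3, 1]
  [0, 2, 0]

Each entry (A^⊗3)_ij equals the minimum over all length-3 walks i = v_0 → v_1 → … → v_3 = j of Σ_t A[v_t][v_{t+1}]. For example, for (i, j) = (0, 2) we minimise over 9 possible intermediate vertex sequences; the minimum is 3, attained along the walk 0 → 1 → 2 → 2.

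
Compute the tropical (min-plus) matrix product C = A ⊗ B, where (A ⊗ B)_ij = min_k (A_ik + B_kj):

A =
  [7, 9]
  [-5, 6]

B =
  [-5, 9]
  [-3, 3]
A ⊗ B =
  [2, 12]
  [-10, 4]

Apply the min-plus product entry-by-entry:
  C[0][0] = min over k of (A[0][0] + B[0][0] = 7 + -5 = 2, A[0][1] + B[1][0] = 9 + -3 = 6) = 2 (attained at k = 0)
  C[0][1] = min over k of (A[0][0] + B[0][1] = 7 + 9 = 16, A[0][1] + B[1][1] = 9 + 3 = 12) = 12 (attained at k = 1)
  C[1][0] = min over k of (A[1][0] + B[0][0] = -5 + -5 = -10, A[1][1] + B[1][0] = 6 + -3 = 3) = -10 (attained at k = 0)
  C[1][1] = min over k of (A[1][0] + B[0][1] = -5 + 9 = 4, A[1][1] + B[1][1] = 6 + 3 = 9) = 4 (attained at k = 0)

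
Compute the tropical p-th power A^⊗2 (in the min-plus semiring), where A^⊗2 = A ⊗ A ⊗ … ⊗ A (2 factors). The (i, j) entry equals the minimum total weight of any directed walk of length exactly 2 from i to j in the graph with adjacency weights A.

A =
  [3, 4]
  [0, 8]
A^⊗2 =
  [4, 7]
  [3, 4]

Each entry (A^⊗2)_ij equals the minimum over all length-2 walks i = v_0 → v_1 → … → v_2 = j of Σ_t A[v_t][v_{t+1}]. For example, for (i, j) = (0, 1) we minimise over 2 possible intermediate vertex sequences; the minimum is 7, attained along the walk 0 → 0 → 1.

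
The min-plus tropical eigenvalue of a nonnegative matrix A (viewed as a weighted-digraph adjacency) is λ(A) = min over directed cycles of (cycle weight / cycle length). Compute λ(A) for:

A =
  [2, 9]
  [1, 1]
λ(A) = 1

Enumerate directed cycles and compute their means (weight / length). Sample:
  cycle 0 → 0: weight = 2, length = 1, mean = 2/1 ≈ 2.000
  cycle 1 → 1: weight = 1, length = 1, mean = 1/1 ≈ 1.000
  cycle 0 → 1 → 0: weight = 10, length = 2, mean = 10/2 ≈ 5.000
  cycle 1 → 0 → 1: weight = 10, length = 2, mean = 10/2 ≈ 5.000
Minimum mean = 1.000, attained e.g. along the cycle 1 → 1 with weight 1 and length 1. So λ(A) = 1/1 = 1.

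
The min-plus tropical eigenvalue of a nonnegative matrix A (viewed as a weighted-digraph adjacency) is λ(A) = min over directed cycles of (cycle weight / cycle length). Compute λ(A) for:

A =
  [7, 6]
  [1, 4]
λ(A) = 7/2

Enumerate directed cycles and compute their means (weight / length). Sample:
  cycle 0 → 0: weight = 7, length = 1, mean = 7/1 ≈ 7.000
  cycle 1 → 1: weight = 4, length = 1, mean = 4/1 ≈ 4.000
  cycle 0 → 1 → 0: weight = 7, length = 2, mean = 7/2 ≈ 3.500
  cycle 1 → 0 → 1: weight = 7, length = 2, mean = 7/2 ≈ 3.500
Minimum mean = 3.500, attained e.g. along the cycle 0 → 1 → 0 with weight 7 and length 2. So λ(A) = 7/2 = 7/2.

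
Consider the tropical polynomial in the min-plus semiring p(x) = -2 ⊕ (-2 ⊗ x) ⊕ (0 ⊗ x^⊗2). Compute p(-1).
p(-1) = -3

A tropical monomial a ⊗ x^⊗i evaluates to a + i · x. Evaluating each term at x = -1:
  Term 0 contributes -2 + 0 · -1 = -2
  Term 1 contributes -2 + 1 · -1 = -3
  Term 2 contributes 0 + 2 · -1 = -2
p(-1) = ⊕ of these = min[-2, -3, -2] = -3.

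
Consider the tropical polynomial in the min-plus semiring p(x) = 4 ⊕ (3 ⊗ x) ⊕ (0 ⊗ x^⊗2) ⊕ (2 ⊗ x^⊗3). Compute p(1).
p(1) = 2

A tropical monomial a ⊗ x^⊗i evaluates to a + i · x. Evaluating each term at x = 1:
  Term 0 contributes 4 + 0 · 1 = 4
  Term 1 contributes 3 + 1 · 1 = 4
  Term 2 contributes 0 + 2 · 1 = 2
  Term 3 contributes 2 + 3 · 1 = 5
p(1) = ⊕ of these = min[4, 4, 2, 5] = 2.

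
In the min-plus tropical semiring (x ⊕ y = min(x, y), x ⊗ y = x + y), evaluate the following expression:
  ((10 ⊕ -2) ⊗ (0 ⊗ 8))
((10 ⊕ -2) ⊗ (0 ⊗ 8)) = 6

Expand innermost to outermost. Recall ⊕ takes the minimum of its arguments and ⊗ takes their sum. Working out the expression ((10 ⊕ -2) ⊗ (0 ⊗ 8)) gives 6.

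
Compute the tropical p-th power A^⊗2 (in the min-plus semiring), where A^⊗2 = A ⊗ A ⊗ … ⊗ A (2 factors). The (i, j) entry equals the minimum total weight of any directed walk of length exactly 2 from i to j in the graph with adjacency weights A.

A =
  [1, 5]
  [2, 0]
A^⊗2 =
  [2, 5]
  [2, 0]

Each entry (A^⊗2)_ij equals the minimum over all length-2 walks i = v_0 → v_1 → … → v_2 = j of Σ_t A[v_t][v_{t+1}]. For example, for (i, j) = (0, 1) we minimise over 2 possible intermediate vertex sequences; the minimum is 5, attained along the walk 0 → 1 → 1.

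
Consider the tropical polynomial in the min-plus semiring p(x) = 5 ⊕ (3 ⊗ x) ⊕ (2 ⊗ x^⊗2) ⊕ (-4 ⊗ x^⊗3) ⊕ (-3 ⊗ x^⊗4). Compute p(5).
p(5) = 5

A tropical monomial a ⊗ x^⊗i evaluates to a + i · x. Evaluating each term at x = 5:
  Term 0 contributes 5 + 0 · 5 = 5
  Term 1 contributes 3 + 1 · 5 = 8
  Term 2 contributes 2 + 2 · 5 = 12
  Term 3 contributes -4 + 3 · 5 = 11
  Term 4 contributes -3 + 4 · 5 = 17
p(5) = ⊕ of these = min[5, 8, 12, 11, 17] = 5.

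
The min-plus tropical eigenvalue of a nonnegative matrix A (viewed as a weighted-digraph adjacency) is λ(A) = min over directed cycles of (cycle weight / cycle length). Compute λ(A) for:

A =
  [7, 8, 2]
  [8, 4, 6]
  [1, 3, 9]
λ(A) = 3/2

Enumerate directed cycles and compute their means (weight / length). Sample:
  cycle 0 → 0: weight = 7, length = 1, mean = 7/1 ≈ 7.000
  cycle 1 → 1: weight = 4, length = 1, mean = 4/1 ≈ 4.000
  cycle 2 → 2: weight = 9, length = 1, mean = 9/1 ≈ 9.000
  cycle 0 → 1 → 0: weight = 16, length = 2, mean = 16/2 ≈ 8.000
  cycle 0 → 2 → 0: weight = 3, length = 2, mean = 3/2 ≈ 1.500
  cycle 1 → 0 → 1: weight = 16, length = 2, mean = 16/2 ≈ 8.000
Minimum mean = 1.500, attained e.g. along the cycle 0 → 2 → 0 with weight 3 and length 2. So λ(A) = 3/2 = 3/2.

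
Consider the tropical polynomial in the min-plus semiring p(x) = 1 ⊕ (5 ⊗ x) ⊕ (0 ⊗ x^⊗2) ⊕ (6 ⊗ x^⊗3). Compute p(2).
p(2) = 1

A tropical monomial a ⊗ x^⊗i evaluates to a + i · x. Evaluating each term at x = 2:
  Term 0 contributes 1 + 0 · 2 = 1
  Term 1 contributes 5 + 1 · 2 = 7
  Term 2 contributes 0 + 2 · 2 = 4
  Term 3 contributes 6 + 3 · 2 = 12
p(2) = ⊕ of these = min[1, 7, 4, 12] = 1.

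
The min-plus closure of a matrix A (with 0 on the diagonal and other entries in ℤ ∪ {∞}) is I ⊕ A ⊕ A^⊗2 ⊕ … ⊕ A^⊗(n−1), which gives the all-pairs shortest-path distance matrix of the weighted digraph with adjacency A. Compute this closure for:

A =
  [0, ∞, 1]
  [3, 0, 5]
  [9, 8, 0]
Closure =
  [0, 9, 1]
  [3, 0, 4]
  [9, 8, 0]

This is the Floyd-Warshall all-pairs shortest-path computation. For each intermediate vertex k = 0, 1, …, 2, update dist[i][j] ← min(dist[i][j], dist[i][k] + dist[k][j]). The final matrix gives, for each (i, j), the minimum total weight of any directed path from i to j (possibly empty when i = j).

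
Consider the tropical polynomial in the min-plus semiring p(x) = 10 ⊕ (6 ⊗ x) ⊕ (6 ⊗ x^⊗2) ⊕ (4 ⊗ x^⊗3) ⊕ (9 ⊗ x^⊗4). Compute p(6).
p(6) = 10

A tropical monomial a ⊗ x^⊗i evaluates to a + i · x. Evaluating each term at x = 6:
  Term 0 contributes 10 + 0 · 6 = 10
  Term 1 contributes 6 + 1 · 6 = 12
  Term 2 contributes 6 + 2 · 6 = 18
  Term 3 contributes 4 + 3 · 6 = 22
  Term 4 contributes 9 + 4 · 6 = 33
p(6) = ⊕ of these = min[10, 12, 18, 22, 33] = 10.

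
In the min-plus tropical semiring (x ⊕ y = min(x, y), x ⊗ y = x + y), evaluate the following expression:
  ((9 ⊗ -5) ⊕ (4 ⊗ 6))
((9 ⊗ -5) ⊕ (4 ⊗ 6)) = 4

Expand innermost to outermost. Recall ⊕ takes the minimum of its arguments and ⊗ takes their sum. Working out the expression ((9 ⊗ -5) ⊕ (4 ⊗ 6)) gives 4.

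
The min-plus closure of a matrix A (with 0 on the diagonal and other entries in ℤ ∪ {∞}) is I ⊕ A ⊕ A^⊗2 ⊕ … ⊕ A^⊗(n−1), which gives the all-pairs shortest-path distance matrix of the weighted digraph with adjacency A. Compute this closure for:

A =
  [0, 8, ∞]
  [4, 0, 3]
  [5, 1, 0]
Closure =
  [0, 8, 11]
  [4, 0, 3]
  [5, 1, 0]

This is the Floyd-Warshall all-pairs shortest-path computation. For each intermediate vertex k = 0, 1, …, 2, update dist[i][j] ← min(dist[i][j], dist[i][k] + dist[k][j]). The final matrix gives, for each (i, j), the minimum total weight of any directed path from i to j (possibly empty when i = j).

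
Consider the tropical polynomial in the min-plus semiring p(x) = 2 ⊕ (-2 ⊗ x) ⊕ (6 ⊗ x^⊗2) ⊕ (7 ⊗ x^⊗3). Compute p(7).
p(7) = 2

A tropical monomial a ⊗ x^⊗i evaluates to a + i · x. Evaluating each term at x = 7:
  Term 0 contributes 2 + 0 · 7 = 2
  Term 1 contributes -2 + 1 · 7 = 5
  Term 2 contributes 6 + 2 · 7 = 20
  Term 3 contributes 7 + 3 · 7 = 28
p(7) = ⊕ of these = min[2, 5, 20, 28] = 2.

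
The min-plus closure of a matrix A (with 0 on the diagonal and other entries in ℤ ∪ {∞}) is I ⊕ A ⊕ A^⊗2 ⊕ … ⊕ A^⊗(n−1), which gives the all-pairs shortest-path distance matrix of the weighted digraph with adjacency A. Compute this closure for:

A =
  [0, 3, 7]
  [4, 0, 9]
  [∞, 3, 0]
Closure =
  [0, 3, 7]
  [4, 0, 9]
  [7, 3, 0]

This is the Floyd-Warshall all-pairs shortest-path computation. For each intermediate vertex k = 0, 1, …, 2, update dist[i][j] ← min(dist[i][j], dist[i][k] + dist[k][j]). The final matrix gives, for each (i, j), the minimum total weight of any directed path from i to j (possibly empty when i = j).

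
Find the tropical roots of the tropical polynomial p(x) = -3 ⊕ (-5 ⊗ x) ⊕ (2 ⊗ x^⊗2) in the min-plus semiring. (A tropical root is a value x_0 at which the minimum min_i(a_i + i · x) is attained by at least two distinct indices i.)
Roots: {-7, 2}

Each tropical root is a break point of the lower envelope of the lines y = a_i + i · x (there are 3 lines, with slopes 0, 1, ..., 2). Only the lines that attain the minimum somewhere contribute to roots; other lines are dominated. Here the surviving (envelope) indices are i = 2, i = 1, i = 0.
Intersections between consecutive envelope lines give the roots: for adjacent envelope indices i < j the intersection is x = (a_i − a_j) / (j − i). Reading off the sorted break points: {-7, 2}.
Verification: at each break x_0, at least two indices attain the minimum of min_i(a_i + i · x_0).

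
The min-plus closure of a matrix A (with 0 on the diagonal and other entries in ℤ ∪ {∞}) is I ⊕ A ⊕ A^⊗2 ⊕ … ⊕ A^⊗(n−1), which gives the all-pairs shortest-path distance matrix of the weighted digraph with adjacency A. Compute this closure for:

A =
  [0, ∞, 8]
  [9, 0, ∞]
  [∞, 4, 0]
Closure =
  [0, 12, 8]
  [9, 0, 17]
  [13, 4, 0]

This is the Floyd-Warshall all-pairs shortest-path computation. For each intermediate vertex k = 0, 1, …, 2, update dist[i][j] ← min(dist[i][j], dist[i][k] + dist[k][j]). The final matrix gives, for each (i, j), the minimum total weight of any directed path from i to j (possibly empty when i = j).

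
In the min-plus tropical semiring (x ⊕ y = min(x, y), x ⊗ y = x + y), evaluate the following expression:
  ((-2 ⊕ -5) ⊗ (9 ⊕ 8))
((-2 ⊕ -5) ⊗ (9 ⊕ 8)) = 3

Expand innermost to outermost. Recall ⊕ takes the minimum of its arguments and ⊗ takes their sum. Working out the expression ((-2 ⊕ -5) ⊗ (9 ⊕ 8)) gives 3.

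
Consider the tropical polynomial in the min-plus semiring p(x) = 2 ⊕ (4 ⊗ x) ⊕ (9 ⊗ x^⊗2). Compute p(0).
p(0) = 2

A tropical monomial a ⊗ x^⊗i evaluates to a + i · x. Evaluating each term at x = 0:
  Term 0 contributes 2 + 0 · 0 = 2
  Term 1 contributes 4 + 1 · 0 = 4
  Term 2 contributes 9 + 2 · 0 = 9
p(0) = ⊕ of these = min[2, 4, 9] = 2.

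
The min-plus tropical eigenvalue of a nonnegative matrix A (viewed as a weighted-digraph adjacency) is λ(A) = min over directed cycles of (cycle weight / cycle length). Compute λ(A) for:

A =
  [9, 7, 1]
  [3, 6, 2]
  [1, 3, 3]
λ(A) = 1

Enumerate directed cycles and compute their means (weight / length). Sample:
  cycle 0 → 0: weight = 9, length = 1, mean = 9/1 ≈ 9.000
  cycle 1 → 1: weight = 6, length = 1, mean = 6/1 ≈ 6.000
  cycle 2 → 2: weight = 3, length = 1, mean = 3/1 ≈ 3.000
  cycle 0 → 1 → 0: weight = 10, length = 2, mean = 10/2 ≈ 5.000
  cycle 0 → 2 → 0: weight = 2, length = 2, mean = 2/2 ≈ 1.000
  cycle 1 → 0 → 1: weight = 10, length = 2, mean = 10/2 ≈ 5.000
Minimum mean = 1.000, attained e.g. along the cycle 0 → 2 → 0 with weight 2 and length 2. So λ(A) = 2/2 = 1.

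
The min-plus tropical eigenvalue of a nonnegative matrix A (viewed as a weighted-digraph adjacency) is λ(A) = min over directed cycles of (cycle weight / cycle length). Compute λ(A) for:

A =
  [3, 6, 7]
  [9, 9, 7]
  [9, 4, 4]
λ(A) = 3

Enumerate directed cycles and compute their means (weight / length). Sample:
  cycle 0 → 0: weight = 3, length = 1, mean = 3/1 ≈ 3.000
  cycle 1 → 1: weight = 9, length = 1, mean = 9/1 ≈ 9.000
  cycle 2 → 2: weight = 4, length = 1, mean = 4/1 ≈ 4.000
  cycle 0 → 1 → 0: weight = 15, length = 2, mean = 15/2 ≈ 7.500
  cycle 0 → 2 → 0: weight = 16, length = 2, mean = 16/2 ≈ 8.000
  cycle 1 → 0 → 1: weight = 15, length = 2, mean = 15/2 ≈ 7.500
Minimum mean = 3.000, attained e.g. along the cycle 0 → 0 with weight 3 and length 1. So λ(A) = 3/1 = 3.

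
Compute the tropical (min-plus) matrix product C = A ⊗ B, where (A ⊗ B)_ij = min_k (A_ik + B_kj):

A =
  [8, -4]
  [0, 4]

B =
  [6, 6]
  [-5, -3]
A ⊗ B =
  [-9, -7]
  [-1, 1]

Apply the min-plus product entry-by-entry:
  C[0][0] = min over k of (A[0][0] + B[0][0] = 8 + 6 = 14, A[0][1] + B[1][0] = -4 + -5 = -9) = -9 (attained at k = 1)
  C[0][1] = min over k of (A[0][0] + B[0][1] = 8 + 6 = 14, A[0][1] + B[1][1] = -4 + -3 = -7) = -7 (attained at k = 1)
  C[1][0] = min over k of (A[1][0] + B[0][0] = 0 + 6 = 6, A[1][1] + B[1][0] = 4 + -5 = -1) = -1 (attained at k = 1)
  C[1][1] = min over k of (A[1][0] + B[0][1] = 0 + 6 = 6, A[1][1] + B[1][1] = 4 + -3 = 1) = 1 (attained at k = 1)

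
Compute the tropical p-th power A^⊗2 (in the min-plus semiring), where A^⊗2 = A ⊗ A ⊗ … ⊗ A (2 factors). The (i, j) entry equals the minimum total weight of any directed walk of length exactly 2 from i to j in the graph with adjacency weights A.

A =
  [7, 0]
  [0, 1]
A^⊗2 =
  [0, 1]
  [1, 0]

Each entry (A^⊗2)_ij equals the minimum over all length-2 walks i = v_0 → v_1 → … → v_2 = j of Σ_t A[v_t][v_{t+1}]. For example, for (i, j) = (0, 1) we minimise over 2 possible intermediate vertex sequences; the minimum is 1, attained along the walk 0 → 1 → 1.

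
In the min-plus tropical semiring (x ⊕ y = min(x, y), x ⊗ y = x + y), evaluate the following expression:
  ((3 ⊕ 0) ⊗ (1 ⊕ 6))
((3 ⊕ 0) ⊗ (1 ⊕ 6)) = 1

Expand innermost to outermost. Recall ⊕ takes the minimum of its arguments and ⊗ takes their sum. Working out the expression ((3 ⊕ 0) ⊗ (1 ⊕ 6)) gives 1.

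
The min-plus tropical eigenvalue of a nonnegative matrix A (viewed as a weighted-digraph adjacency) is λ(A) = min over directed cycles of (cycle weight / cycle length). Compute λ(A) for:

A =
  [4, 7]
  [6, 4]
λ(A) = 4

Enumerate directed cycles and compute their means (weight / length). Sample:
  cycle 0 → 0: weight = 4, length = 1, mean = 4/1 ≈ 4.000
  cycle 1 → 1: weight = 4, length = 1, mean = 4/1 ≈ 4.000
  cycle 0 → 1 → 0: weight = 13, length = 2, mean = 13/2 ≈ 6.500
  cycle 1 → 0 → 1: weight = 13, length = 2, mean = 13/2 ≈ 6.500
Minimum mean = 4.000, attained e.g. along the cycle 0 → 0 with weight 4 and length 1. So λ(A) = 4/1 = 4.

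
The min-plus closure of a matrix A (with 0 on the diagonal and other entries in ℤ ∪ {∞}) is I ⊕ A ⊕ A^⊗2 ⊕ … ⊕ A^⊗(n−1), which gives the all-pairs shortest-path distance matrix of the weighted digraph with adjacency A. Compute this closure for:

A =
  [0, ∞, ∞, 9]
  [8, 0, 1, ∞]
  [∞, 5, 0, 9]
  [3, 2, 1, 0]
Closure =
  [0, 11, 10, 9]
  [8, 0, 1, 10]
  [12, 5, 0, 9]
  [3, 2, 1, 0]

This is the Floyd-Warshall all-pairs shortest-path computation. For each intermediate vertex k = 0, 1, …, 3, update dist[i][j] ← min(dist[i][j], dist[i][k] + dist[k][j]). The final matrix gives, for each (i, j), the minimum total weight of any directed path from i to j (possibly empty when i = j).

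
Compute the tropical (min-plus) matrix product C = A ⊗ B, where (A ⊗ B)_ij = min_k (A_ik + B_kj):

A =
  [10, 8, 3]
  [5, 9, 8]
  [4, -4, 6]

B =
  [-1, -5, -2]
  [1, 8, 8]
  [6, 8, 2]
A ⊗ B =
  [9, 5, 5]
  [4, 0, 3]
  [-3, -1, 2]

Apply the min-plus product entry-by-entry:
  C[0][0] = min over k of (A[0][0] + B[0][0] = 10 + -1 = 9, A[0][1] + B[1][0] = 8 + 1 = 9, A[0][2] + B[2][0] = 3 + 6 = 9) = 9 (attained at k = 0)
  C[0][1] = min over k of (A[0][0] + B[0][1] = 10 + -5 = 5, A[0][1] + B[1][1] = 8 + 8 = 16, A[0][2] + B[2][1] = 3 + 8 = 11) = 5 (attained at k = 0)
  C[0][2] = min over k of (A[0][0] + B[0][2] = 10 + -2 = 8, A[0][1] + B[1][2] = 8 + 8 = 16, A[0][2] + B[2][2] = 3 + 2 = 5) = 5 (attained at k = 2)
  C[1][0] = min over k of (A[1][0] + B[0][0] = 5 + -1 = 4, A[1][1] + B[1][0] = 9 + 1 = 10, A[1][2] + B[2][0] = 8 + 6 = 14) = 4 (attained at k = 0)
  C[1][1] = min over k of (A[1][0] + B[0][1] = 5 + -5 = 0, A[1][1] + B[1][1] = 9 + 8 = 17, A[1][2] + B[2][1] = 8 + 8 = 16) = 0 (attained at k = 0)
  C[1][2] = min over k of (A[1][0] + B[0][2] = 5 + -2 = 3, A[1][1] + B[1][2] = 9 + 8 = 17, A[1][2] + B[2][2] = 8 + 2 = 10) = 3 (attained at k = 0)
  C[2][0] = min over k of (A[2][0] + B[0][0] = 4 + -1 = 3, A[2][1] + B[1][0] = -4 + 1 = -3, A[2][2] + B[2][0] = 6 + 6 = 12) = -3 (attained at k = 1)
  C[2][1] = min over k of (A[2][0] + B[0][1] = 4 + -5 = -1, A[2][1] + B[1][1] = -4 + 8 = 4, A[2][2] + B[2][1] = 6 + 8 = 14) = -1 (attained at k = 0)
  C[2][2] = min over k of (A[2][0] + B[0][2] = 4 + -2 = 2, A[2][1] + B[1][2] = -4 + 8 = 4, A[2][2] + B[2][2] = 6 + 2 = 8) = 2 (attained at k = 0)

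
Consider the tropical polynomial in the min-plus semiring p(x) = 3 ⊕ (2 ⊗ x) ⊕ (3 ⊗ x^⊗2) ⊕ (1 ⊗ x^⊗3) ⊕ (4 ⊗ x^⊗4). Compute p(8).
p(8) = 3

A tropical monomial a ⊗ x^⊗i evaluates to a + i · x. Evaluating each term at x = 8:
  Term 0 contributes 3 + 0 · 8 = 3
  Term 1 contributes 2 + 1 · 8 = 10
  Term 2 contributes 3 + 2 · 8 = 19
  Term 3 contributes 1 + 3 · 8 = 25
  Term 4 contributes 4 + 4 · 8 = 36
p(8) = ⊕ of these = min[3, 10, 19, 25, 36] = 3.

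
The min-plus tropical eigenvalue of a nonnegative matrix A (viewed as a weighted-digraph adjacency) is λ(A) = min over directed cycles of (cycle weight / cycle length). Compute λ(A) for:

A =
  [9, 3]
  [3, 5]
λ(A) = 3

Enumerate directed cycles and compute their means (weight / length). Sample:
  cycle 0 → 0: weight = 9, length = 1, mean = 9/1 ≈ 9.000
  cycle 1 → 1: weight = 5, length = 1, mean = 5/1 ≈ 5.000
  cycle 0 → 1 → 0: weight = 6, length = 2, mean = 6/2 ≈ 3.000
  cycle 1 → 0 → 1: weight = 6, length = 2, mean = 6/2 ≈ 3.000
Minimum mean = 3.000, attained e.g. along the cycle 0 → 1 → 0 with weight 6 and length 2. So λ(A) = 6/2 = 3.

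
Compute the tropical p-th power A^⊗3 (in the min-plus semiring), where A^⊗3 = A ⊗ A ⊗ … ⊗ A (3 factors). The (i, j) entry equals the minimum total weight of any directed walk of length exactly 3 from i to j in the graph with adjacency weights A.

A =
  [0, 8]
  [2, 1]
A^⊗3 =
  [0, 8]
  [2, 3]

Each entry (A^⊗3)_ij equals the minimum over all length-3 walks i = v_0 → v_1 → … → v_3 = j of Σ_t A[v_t][v_{t+1}]. For example, for (i, j) = (0, 1) we minimise over 4 possible intermediate vertex sequences; the minimum is 8, attained along the walk 0 → 0 → 0 → 1.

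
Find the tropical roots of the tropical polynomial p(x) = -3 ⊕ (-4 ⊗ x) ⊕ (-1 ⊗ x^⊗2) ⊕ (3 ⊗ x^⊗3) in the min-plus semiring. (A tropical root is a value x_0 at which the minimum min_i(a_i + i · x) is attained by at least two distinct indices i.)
Roots: {-4, -3, 1}

Each tropical root is a break point of the lower envelope of the lines y = a_i + i · x (there are 4 lines, with slopes 0, 1, ..., 3). Only the lines that attain the minimum somewhere contribute to roots; other lines are dominated. Here the surviving (envelope) indices are i = 3, i = 2, i = 1, i = 0.
Intersections between consecutive envelope lines give the roots: for adjacent envelope indices i < j the intersection is x = (a_i − a_j) / (j − i). Reading off the sorted break points: {-4, -3, 1}.
Verification: at each break x_0, at least two indices attain the minimum of min_i(a_i + i · x_0).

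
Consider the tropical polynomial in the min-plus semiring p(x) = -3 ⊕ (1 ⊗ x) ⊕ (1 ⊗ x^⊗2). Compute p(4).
p(4) = -3

A tropical monomial a ⊗ x^⊗i evaluates to a + i · x. Evaluating each term at x = 4:
  Term 0 contributes -3 + 0 · 4 = -3
  Term 1 contributes 1 + 1 · 4 = 5
  Term 2 contributes 1 + 2 · 4 = 9
p(4) = ⊕ of these = min[-3, 5, 9] = -3.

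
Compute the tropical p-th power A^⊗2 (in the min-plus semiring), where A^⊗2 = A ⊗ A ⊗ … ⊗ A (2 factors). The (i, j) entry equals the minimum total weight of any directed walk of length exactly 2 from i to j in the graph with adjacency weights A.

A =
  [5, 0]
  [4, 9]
A^⊗2 =
  [4, 5]
  [9, 4]

Each entry (A^⊗2)_ij equals the minimum over all length-2 walks i = v_0 → v_1 → … → v_2 = j of Σ_t A[v_t][v_{t+1}]. For example, for (i, j) = (0, 1) we minimise over 2 possible intermediate vertex sequences; the minimum is 5, attained along the walk 0 → 0 → 1.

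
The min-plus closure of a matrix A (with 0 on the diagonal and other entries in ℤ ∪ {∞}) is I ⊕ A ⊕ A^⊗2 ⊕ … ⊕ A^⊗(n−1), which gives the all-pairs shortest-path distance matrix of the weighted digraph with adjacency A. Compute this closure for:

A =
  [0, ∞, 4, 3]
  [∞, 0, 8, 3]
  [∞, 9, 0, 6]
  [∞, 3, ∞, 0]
Closure =
  [0, 6, 4, 3]
  [∞, 0, 8, 3]
  [∞, 9, 0, 6]
  [∞, 3, 11, 0]

This is the Floyd-Warshall all-pairs shortest-path computation. For each intermediate vertex k = 0, 1, …, 3, update dist[i][j] ← min(dist[i][j], dist[i][k] + dist[k][j]). The final matrix gives, for each (i, j), the minimum total weight of any directed path from i to j (possibly empty when i = j).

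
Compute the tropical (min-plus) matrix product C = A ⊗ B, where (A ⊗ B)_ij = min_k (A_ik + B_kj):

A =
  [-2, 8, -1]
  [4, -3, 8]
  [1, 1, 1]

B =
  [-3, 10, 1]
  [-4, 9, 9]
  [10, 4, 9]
A ⊗ B =
  [-5, 3, -1]
  [-7, 6, 5]
  [-3, 5, 2]

Apply the min-plus product entry-by-entry:
  C[0][0] = min over k of (A[0][0] + B[0][0] = -2 + -3 = -5, A[0][1] + B[1][0] = 8 + -4 = 4, A[0][2] + B[2][0] = -1 + 10 = 9) = -5 (attained at k = 0)
  C[0][1] = min over k of (A[0][0] + B[0][1] = -2 + 10 = 8, A[0][1] + B[1][1] = 8 + 9 = 17, A[0][2] + B[2][1] = -1 + 4 = 3) = 3 (attained at k = 2)
  C[0][2] = min over k of (A[0][0] + B[0][2] = -2 + 1 = -1, A[0][1] + B[1][2] = 8 + 9 = 17, A[0][2] + B[2][2] = -1 + 9 = 8) = -1 (attained at k = 0)
  C[1][0] = min over k of (A[1][0] + B[0][0] = 4 + -3 = 1, A[1][1] + B[1][0] = -3 + -4 = -7, A[1][2] + B[2][0] = 8 + 10 = 18) = -7 (attained at k = 1)
  C[1][1] = min over k of (A[1][0] + B[0][1] = 4 + 10 = 14, A[1][1] + B[1][1] = -3 + 9 = 6, A[1][2] + B[2][1] = 8 + 4 = 12) = 6 (attained at k = 1)
  C[1][2] = min over k of (A[1][0] + B[0][2] = 4 + 1 = 5, A[1][1] + B[1][2] = -3 + 9 = 6, A[1][2] + B[2][2] = 8 + 9 = 17) = 5 (attained at k = 0)
  C[2][0] = min over k of (A[2][0] + B[0][0] = 1 + -3 = -2, A[2][1] + B[1][0] = 1 + -4 = -3, A[2][2] + B[2][0] = 1 + 10 = 11) = -3 (attained at k = 1)
  C[2][1] = min over k of (A[2][0] + B[0][1] = 1 + 10 = 11, A[2][1] + B[1][1] = 1 + 9 = 10, A[2][2] + B[2][1] = 1 + 4 = 5) = 5 (attained at k = 2)
  C[2][2] = min over k of (A[2][0] + B[0][2] = 1 + 1 = 2, A[2][1] + B[1][2] = 1 + 9 = 10, A[2][2] + B[2][2] = 1 + 9 = 10) = 2 (attained at k = 0)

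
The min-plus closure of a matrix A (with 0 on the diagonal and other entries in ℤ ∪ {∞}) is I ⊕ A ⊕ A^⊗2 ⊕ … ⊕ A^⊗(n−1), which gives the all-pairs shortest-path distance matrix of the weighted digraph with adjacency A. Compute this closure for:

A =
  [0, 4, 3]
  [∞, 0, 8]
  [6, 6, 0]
Closure =
  [0, 4, 3]
  [14, 0, 8]
  [6, 6, 0]

This is the Floyd-Warshall all-pairs shortest-path computation. For each intermediate vertex k = 0, 1, …, 2, update dist[i][j] ← min(dist[i][j], dist[i][k] + dist[k][j]). The final matrix gives, for each (i, j), the minimum total weight of any directed path from i to j (possibly empty when i = j).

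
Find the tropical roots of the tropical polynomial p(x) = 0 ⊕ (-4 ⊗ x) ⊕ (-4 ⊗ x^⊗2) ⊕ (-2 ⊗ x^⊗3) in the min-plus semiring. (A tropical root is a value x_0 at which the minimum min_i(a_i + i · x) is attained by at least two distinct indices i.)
Roots: {-2, 0, 4}

Each tropical root is a break point of the lower envelope of the lines y = a_i + i · x (there are 4 lines, with slopes 0, 1, ..., 3). Only the lines that attain the minimum somewhere contribute to roots; other lines are dominated. Here the surviving (envelope) indices are i = 3, i = 2, i = 1, i = 0.
Intersections between consecutive envelope lines give the roots: for adjacent envelope indices i < j the intersection is x = (a_i − a_j) / (j − i). Reading off the sorted break points: {-2, 0, 4}.
Verification: at each break x_0, at least two indices attain the minimum of min_i(a_i + i · x_0).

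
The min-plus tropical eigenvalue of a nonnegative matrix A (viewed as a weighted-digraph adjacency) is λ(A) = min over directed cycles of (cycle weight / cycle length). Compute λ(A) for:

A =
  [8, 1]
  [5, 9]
λ(A) = 3

Enumerate directed cycles and compute their means (weight / length). Sample:
  cycle 0 → 0: weight = 8, length = 1, mean = 8/1 ≈ 8.000
  cycle 1 → 1: weight = 9, length = 1, mean = 9/1 ≈ 9.000
  cycle 0 → 1 → 0: weight = 6, length = 2, mean = 6/2 ≈ 3.000
  cycle 1 → 0 → 1: weight = 6, length = 2, mean = 6/2 ≈ 3.000
Minimum mean = 3.000, attained e.g. along the cycle 0 → 1 → 0 with weight 6 and length 2. So λ(A) = 6/2 = 3.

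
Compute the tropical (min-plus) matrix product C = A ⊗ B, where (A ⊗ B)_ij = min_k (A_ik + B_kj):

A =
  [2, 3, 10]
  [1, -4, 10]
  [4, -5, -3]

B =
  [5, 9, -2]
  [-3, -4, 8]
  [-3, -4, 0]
A ⊗ B =
  [0, -1, 0]
  [-7, -8, -1]
  [-8, -9, -3]

Apply the min-plus product entry-by-entry:
  C[0][0] = min over k of (A[0][0] + B[0][0] = 2 + 5 = 7, A[0][1] + B[1][0] = 3 + -3 = 0, A[0][2] + B[2][0] = 10 + -3 = 7) = 0 (attained at k = 1)
  C[0][1] = min over k of (A[0][0] + B[0][1] = 2 + 9 = 11, A[0][1] + B[1][1] = 3 + -4 = -1, A[0][2] + B[2][1] = 10 + -4 = 6) = -1 (attained at k = 1)
  C[0][2] = min over k of (A[0][0] + B[0][2] = 2 + -2 = 0, A[0][1] + B[1][2] = 3 + 8 = 11, A[0][2] + B[2][2] = 10 + 0 = 10) = 0 (attained at k = 0)
  C[1][0] = min over k of (A[1][0] + B[0][0] = 1 + 5 = 6, A[1][1] + B[1][0] = -4 + -3 = -7, A[1][2] + B[2][0] = 10 + -3 = 7) = -7 (attained at k = 1)
  C[1][1] = min over k of (A[1][0] + B[0][1] = 1 + 9 = 10, A[1][1] + B[1][1] = -4 + -4 = -8, A[1][2] + B[2][1] = 10 + -4 = 6) = -8 (attained at k = 1)
  C[1][2] = min over k of (A[1][0] + B[0][2] = 1 + -2 = -1, A[1][1] + B[1][2] = -4 + 8 = 4, A[1][2] + B[2][2] = 10 + 0 = 10) = -1 (attained at k = 0)
  C[2][0] = min over k of (A[2][0] + B[0][0] = 4 + 5 = 9, A[2][1] + B[1][0] = -5 + -3 = -8, A[2][2] + B[2][0] = -3 + -3 = -6) = -8 (attained at k = 1)
  C[2][1] = min over k of (A[2][0] + B[0][1] = 4 + 9 = 13, A[2][1] + B[1][1] = -5 + -4 = -9, A[2][2] + B[2][1] = -3 + -4 = -7) = -9 (attained at k = 1)
  C[2][2] = min over k of (A[2][0] + B[0][2] = 4 + -2 = 2, A[2][1] + B[1][2] = -5 + 8 = 3, A[2][2] + B[2][2] = -3 + 0 = -3) = -3 (attained at k = 2)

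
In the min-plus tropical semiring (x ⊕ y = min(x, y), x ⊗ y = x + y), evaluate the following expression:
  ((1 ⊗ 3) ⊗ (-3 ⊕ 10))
((1 ⊗ 3) ⊗ (-3 ⊕ 10)) = 1

Expand innermost to outermost. Recall ⊕ takes the minimum of its arguments and ⊗ takes their sum. Working out the expression ((1 ⊗ 3) ⊗ (-3 ⊕ 10)) gives 1.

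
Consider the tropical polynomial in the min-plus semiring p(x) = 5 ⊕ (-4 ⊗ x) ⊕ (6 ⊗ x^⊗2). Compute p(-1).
p(-1) = -5

A tropical monomial a ⊗ x^⊗i evaluates to a + i · x. Evaluating each term at x = -1:
  Term 0 contributes 5 + 0 · -1 = 5
  Term 1 contributes -4 + 1 · -1 = -5
  Term 2 contributes 6 + 2 · -1 = 4
p(-1) = ⊕ of these = min[5, -5, 4] = -5.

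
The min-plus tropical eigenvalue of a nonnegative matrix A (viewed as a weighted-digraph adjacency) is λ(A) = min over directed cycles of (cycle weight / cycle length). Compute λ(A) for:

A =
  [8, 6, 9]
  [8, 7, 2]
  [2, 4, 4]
λ(A) = 3

Enumerate directed cycles and compute their means (weight / length). Sample:
  cycle 0 → 0: weight = 8, length = 1, mean = 8/1 ≈ 8.000
  cycle 1 → 1: weight = 7, length = 1, mean = 7/1 ≈ 7.000
  cycle 2 → 2: weight = 4, length = 1, mean = 4/1 ≈ 4.000
  cycle 0 → 1 → 0: weight = 14, length = 2, mean = 14/2 ≈ 7.000
  cycle 0 → 2 → 0: weight = 11, length = 2, mean = 11/2 ≈ 5.500
  cycle 1 → 0 → 1: weight = 14, length = 2, mean = 14/2 ≈ 7.000
Minimum mean = 3.000, attained e.g. along the cycle 1 → 2 → 1 with weight 6 and length 2. So λ(A) = 6/2 = 3.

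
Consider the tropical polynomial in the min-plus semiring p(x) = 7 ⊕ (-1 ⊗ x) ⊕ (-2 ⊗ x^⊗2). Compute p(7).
p(7) = 6

A tropical monomial a ⊗ x^⊗i evaluates to a + i · x. Evaluating each term at x = 7:
  Term 0 contributes 7 + 0 · 7 = 7
  Term 1 contributes -1 + 1 · 7 = 6
  Term 2 contributes -2 + 2 · 7 = 12
p(7) = ⊕ of these = min[7, 6, 12] = 6.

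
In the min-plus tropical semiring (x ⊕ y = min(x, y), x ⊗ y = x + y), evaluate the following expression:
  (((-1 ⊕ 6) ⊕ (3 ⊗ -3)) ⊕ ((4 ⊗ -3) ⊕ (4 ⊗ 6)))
(((-1 ⊕ 6) ⊕ (3 ⊗ -3)) ⊕ ((4 ⊗ -3) ⊕ (4 ⊗ 6))) = -1

Expand innermost to outermost. Recall ⊕ takes the minimum of its arguments and ⊗ takes their sum. Working out the expression (((-1 ⊕ 6) ⊕ (3 ⊗ -3)) ⊕ ((4 ⊗ -3) ⊕ (4 ⊗ 6))) gives -1.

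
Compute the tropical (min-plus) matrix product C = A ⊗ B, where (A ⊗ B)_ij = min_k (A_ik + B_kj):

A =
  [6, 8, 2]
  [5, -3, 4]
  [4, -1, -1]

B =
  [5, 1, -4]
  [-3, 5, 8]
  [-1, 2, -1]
A ⊗ B =
  [1, 4, 1]
  [-6, 2, 1]
  [-4, 1, -2]

Apply the min-plus product entry-by-entry:
  C[0][0] = min over k of (A[0][0] + B[0][0] = 6 + 5 = 11, A[0][1] + B[1][0] = 8 + -3 = 5, A[0][2] + B[2][0] = 2 + -1 = 1) = 1 (attained at k = 2)
  C[0][1] = min over k of (A[0][0] + B[0][1] = 6 + 1 = 7, A[0][1] + B[1][1] = 8 + 5 = 13, A[0][2] + B[2][1] = 2 + 2 = 4) = 4 (attained at k = 2)
  C[0][2] = min over k of (A[0][0] + B[0][2] = 6 + -4 = 2, A[0][1] + B[1][2] = 8 + 8 = 16, A[0][2] + B[2][2] = 2 + -1 = 1) = 1 (attained at k = 2)
  C[1][0] = min over k of (A[1][0] + B[0][0] = 5 + 5 = 10, A[1][1] + B[1][0] = -3 + -3 = -6, A[1][2] + B[2][0] = 4 + -1 = 3) = -6 (attained at k = 1)
  C[1][1] = min over k of (A[1][0] + B[0][1] = 5 + 1 = 6, A[1][1] + B[1][1] = -3 + 5 = 2, A[1][2] + B[2][1] = 4 + 2 = 6) = 2 (attained at k = 1)
  C[1][2] = min over k of (A[1][0] + B[0][2] = 5 + -4 = 1, A[1][1] + B[1][2] = -3 + 8 = 5, A[1][2] + B[2][2] = 4 + -1 = 3) = 1 (attained at k = 0)
  C[2][0] = min over k of (A[2][0] + B[0][0] = 4 + 5 = 9, A[2][1] + B[1][0] = -1 + -3 = -4, A[2][2] + B[2][0] = -1 + -1 = -2) = -4 (attained at k = 1)
  C[2][1] = min over k of (A[2][0] + B[0][1] = 4 + 1 = 5, A[2][1] + B[1][1] = -1 + 5 = 4, A[2][2] + B[2][1] = -1 + 2 = 1) = 1 (attained at k = 2)
  C[2][2] = min over k of (A[2][0] + B[0][2] = 4 + -4 = 0, A[2][1] + B[1][2] = -1 + 8 = 7, A[2][2] + B[2][2] = -1 + -1 = -2) = -2 (attained at k = 2)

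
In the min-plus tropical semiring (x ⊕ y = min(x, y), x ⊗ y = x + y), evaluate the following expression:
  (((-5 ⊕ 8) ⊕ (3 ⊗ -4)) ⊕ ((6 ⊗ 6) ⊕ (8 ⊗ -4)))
(((-5 ⊕ 8) ⊕ (3 ⊗ -4)) ⊕ ((6 ⊗ 6) ⊕ (8 ⊗ -4))) = -5

Expand innermost to outermost. Recall ⊕ takes the minimum of its arguments and ⊗ takes their sum. Working out the expression (((-5 ⊕ 8) ⊕ (3 ⊗ -4)) ⊕ ((6 ⊗ 6) ⊕ (8 ⊗ -4))) gives -5.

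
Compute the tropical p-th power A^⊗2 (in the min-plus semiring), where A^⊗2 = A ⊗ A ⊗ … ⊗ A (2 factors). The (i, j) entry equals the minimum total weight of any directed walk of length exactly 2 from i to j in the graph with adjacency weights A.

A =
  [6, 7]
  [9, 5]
A^⊗2 =
  [12, 12]
  [14, 10]

Each entry (A^⊗2)_ij equals the minimum over all length-2 walks i = v_0 → v_1 → … → v_2 = j of Σ_t A[v_t][v_{t+1}]. For example, for (i, j) = (0, 1) we minimise over 2 possible intermediate vertex sequences; the minimum is 12, attained along the walk 0 → 1 → 1.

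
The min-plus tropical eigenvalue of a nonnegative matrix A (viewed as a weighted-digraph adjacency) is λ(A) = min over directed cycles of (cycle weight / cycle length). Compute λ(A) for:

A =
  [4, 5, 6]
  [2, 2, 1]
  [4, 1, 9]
λ(A) = 1

Enumerate directed cycles and compute their means (weight / length). Sample:
  cycle 0 → 0: weight = 4, length = 1, mean = 4/1 ≈ 4.000
  cycle 1 → 1: weight = 2, length = 1, mean = 2/1 ≈ 2.000
  cycle 2 → 2: weight = 9, length = 1, mean = 9/1 ≈ 9.000
  cycle 0 → 1 → 0: weight = 7, length = 2, mean = 7/2 ≈ 3.500
  cycle 0 → 2 → 0: weight = 10, length = 2, mean = 10/2 ≈ 5.000
  cycle 1 → 0 → 1: weight = 7, length = 2, mean = 7/2 ≈ 3.500
Minimum mean = 1.000, attained e.g. along the cycle 1 → 2 → 1 with weight 2 and length 2. So λ(A) = 2/2 = 1.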